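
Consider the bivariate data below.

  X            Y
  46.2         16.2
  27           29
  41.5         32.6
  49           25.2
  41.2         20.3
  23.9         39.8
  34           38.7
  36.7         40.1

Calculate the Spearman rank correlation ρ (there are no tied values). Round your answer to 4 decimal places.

Rank X: 7, 2, 6, 8, 5, 1, 3, 4
Rank Y: 1, 4, 5, 3, 2, 7, 6, 8
d = rank(X) − rank(Y): 6, -2, 1, 5, 3, -6, -3, -4; Σd² = 136
ρ = 1 − 6Σd² / [n(n²−1)] = 1 − 6×136 / (8×63) = 1 − 816/504 ≈ -0.6190

-0.6190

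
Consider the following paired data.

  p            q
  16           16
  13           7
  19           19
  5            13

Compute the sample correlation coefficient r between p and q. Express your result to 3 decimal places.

n = 4, Σp = 53, Σq = 55, Σp² = 811, Σq² = 835, Σpq = 773
nΣpq − ΣpΣq = 3092 − 2915 = 177
nΣp² − (Σp)² = 3244 − 2809 = 435; nΣq² − (Σq)² = 3340 − 3025 = 315
r = 177 / √(435 × 315) = 177 / 370.1689 ≈ 0.478

0.478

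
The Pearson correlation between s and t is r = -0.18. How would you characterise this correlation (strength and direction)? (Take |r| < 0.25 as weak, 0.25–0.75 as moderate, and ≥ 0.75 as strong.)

weak negative

r = -0.18 < 0 so the relationship is negative.
|r| = 0.18, which falls in the weak range.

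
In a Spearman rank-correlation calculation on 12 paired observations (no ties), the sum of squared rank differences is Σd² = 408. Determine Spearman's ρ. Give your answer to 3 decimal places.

-0.427

ρ = 1 − 6Σd² / [n(n²−1)] = 1 − 6×408 / (12×143)
  = 1 − 2448/1716 = 1 − 1.4266 ≈ -0.427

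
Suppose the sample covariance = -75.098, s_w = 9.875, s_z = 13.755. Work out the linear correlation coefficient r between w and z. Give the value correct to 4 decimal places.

r = Cov(w,z) / (s_w · s_z) = -75.098 / (9.875 × 13.755)
  = -75.098 / 135.8306 ≈ -0.5529

-0.5529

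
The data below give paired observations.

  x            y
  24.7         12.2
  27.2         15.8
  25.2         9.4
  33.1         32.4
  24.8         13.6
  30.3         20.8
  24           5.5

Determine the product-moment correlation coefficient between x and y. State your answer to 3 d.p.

n = 7, Σx = 189.3, Σy = 109.7, Σx² = 5189.71, Σy² = 2184.45, Σxy = 3139.94
nΣxy − ΣxΣy = 21979.58 − 20766.21 = 1213.37
nΣx² − (Σx)² = 36327.97 − 35834.49 = 493.48; nΣy² − (Σy)² = 15291.15 − 12034.09 = 3257.06
r = 1213.37 / √(493.48 × 3257.06) = 1213.37 / 1267.7910 ≈ 0.957

0.957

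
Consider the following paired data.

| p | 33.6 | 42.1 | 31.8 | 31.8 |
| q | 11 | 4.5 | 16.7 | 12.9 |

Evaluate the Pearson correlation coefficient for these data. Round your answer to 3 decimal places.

-0.933

n = 4, Σp = 139.3, Σq = 45.1, Σp² = 4923.85, Σq² = 586.55, Σpq = 1500.33
nΣpq − ΣpΣq = 6001.32 − 6282.43 = -281.11
nΣp² − (Σp)² = 19695.4 − 19404.49 = 290.91; nΣq² − (Σq)² = 2346.2 − 2034.01 = 312.19
r = -281.11 / √(290.91 × 312.19) = -281.11 / 301.3622 ≈ -0.933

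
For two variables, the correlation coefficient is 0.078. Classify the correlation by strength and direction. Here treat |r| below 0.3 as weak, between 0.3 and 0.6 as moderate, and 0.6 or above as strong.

r = 0.078 > 0 so the relationship is positive.
|r| = 0.078, which falls in the weak range.

weak positive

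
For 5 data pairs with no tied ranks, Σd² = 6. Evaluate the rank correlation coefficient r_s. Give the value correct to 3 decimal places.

0.700

ρ = 1 − 6Σd² / [n(n²−1)] = 1 − 6×6 / (5×24)
  = 1 − 36/120 = 1 − 0.3000 ≈ 0.700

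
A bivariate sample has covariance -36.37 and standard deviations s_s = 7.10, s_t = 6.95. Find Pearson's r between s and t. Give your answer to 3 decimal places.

-0.737

r = Cov(s,t) / (s_s · s_t) = -36.37 / (7.10 × 6.95)
  = -36.37 / 49.3450 ≈ -0.737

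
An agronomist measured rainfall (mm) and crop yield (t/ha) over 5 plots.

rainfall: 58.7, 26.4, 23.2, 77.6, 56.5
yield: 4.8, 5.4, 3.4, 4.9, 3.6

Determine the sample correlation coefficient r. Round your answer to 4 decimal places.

0.1909

n = 5, Σx = 242.4, Σy = 22.1, Σx² = 13894.9, Σy² = 100.73, Σxy = 1086.84
nΣxy − ΣxΣy = 5434.2 − 5357.04 = 77.16
nΣx² − (Σx)² = 69474.5 − 58757.76 = 10716.74; nΣy² − (Σy)² = 503.65 − 488.41 = 15.24
r = 77.16 / √(10716.74 × 15.24) = 77.16 / 404.1325 ≈ 0.1909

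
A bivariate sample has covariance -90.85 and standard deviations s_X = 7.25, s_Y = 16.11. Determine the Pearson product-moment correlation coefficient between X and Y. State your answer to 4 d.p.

-0.7778

r = Cov(X,Y) / (s_X · s_Y) = -90.85 / (7.25 × 16.11)
  = -90.85 / 116.7975 ≈ -0.7778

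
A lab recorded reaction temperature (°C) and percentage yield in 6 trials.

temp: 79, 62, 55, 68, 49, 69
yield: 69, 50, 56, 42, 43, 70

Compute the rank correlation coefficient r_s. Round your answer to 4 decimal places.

Rank temp: 6, 3, 2, 4, 1, 5
Rank yield: 5, 3, 4, 1, 2, 6
d = rank(temp) − rank(yield): 1, 0, -2, 3, -1, -1; Σd² = 16
ρ = 1 − 6Σd² / [n(n²−1)] = 1 − 6×16 / (6×35) = 1 − 96/210 ≈ 0.5429

0.5429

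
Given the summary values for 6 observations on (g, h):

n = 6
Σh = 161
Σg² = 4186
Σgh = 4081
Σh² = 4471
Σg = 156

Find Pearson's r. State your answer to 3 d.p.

-0.750

r = (nΣgh − ΣgΣh) / √[(nΣg² − (Σg)²)(nΣh² − (Σh)²)]
Numerator: 6×4081 − 156×161 = -630
Denominator: √[(25116 − 24336)(26826 − 25921)] = √[780 × 905] = 840.1786
r = -630 / 840.1786 ≈ -0.750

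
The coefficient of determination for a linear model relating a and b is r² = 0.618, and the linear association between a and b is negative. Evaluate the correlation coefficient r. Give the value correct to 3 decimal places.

|r| = √0.618 = 0.786
The association is negative, so r = −0.786.

-0.786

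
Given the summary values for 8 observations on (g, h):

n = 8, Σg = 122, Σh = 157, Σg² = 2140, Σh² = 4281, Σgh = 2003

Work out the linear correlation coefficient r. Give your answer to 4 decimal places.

r = (nΣgh − ΣgΣh) / √[(nΣg² − (Σg)²)(nΣh² − (Σh)²)]
Numerator: 8×2003 − 122×157 = -3130
Denominator: √[(17120 − 14884)(34248 − 24649)] = √[2236 × 9599] = 4632.8570
r = -3130 / 4632.8570 ≈ -0.6756

-0.6756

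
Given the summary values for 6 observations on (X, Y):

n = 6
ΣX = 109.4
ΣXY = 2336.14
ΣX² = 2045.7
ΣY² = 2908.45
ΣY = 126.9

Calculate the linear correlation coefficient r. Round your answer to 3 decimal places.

0.209

r = (nΣXY − ΣXΣY) / √[(nΣX² − (ΣX)²)(nΣY² − (ΣY)²)]
Numerator: 6×2336.14 − 109.4×126.9 = 133.98
Denominator: √[(12274.2 − 11968.36)(17450.7 − 16103.61)] = √[305.84 × 1347.09] = 641.8676
r = 133.98 / 641.8676 ≈ 0.209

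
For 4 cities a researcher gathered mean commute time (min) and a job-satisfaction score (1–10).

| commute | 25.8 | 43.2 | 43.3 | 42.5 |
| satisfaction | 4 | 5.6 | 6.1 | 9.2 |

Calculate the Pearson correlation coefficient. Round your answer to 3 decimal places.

n = 4, Σx = 154.8, Σy = 24.9, Σx² = 6213.02, Σy² = 169.21, Σxy = 1000.25
nΣxy − ΣxΣy = 4001 − 3854.52 = 146.48
nΣx² − (Σx)² = 24852.08 − 23963.04 = 889.04; nΣy² − (Σy)² = 676.84 − 620.01 = 56.83
r = 146.48 / √(889.04 × 56.83) = 146.48 / 224.7758 ≈ 0.652

0.652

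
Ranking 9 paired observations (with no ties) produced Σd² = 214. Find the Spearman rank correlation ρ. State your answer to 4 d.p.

ρ = 1 − 6Σd² / [n(n²−1)] = 1 − 6×214 / (9×80)
  = 1 − 1284/720 = 1 − 1.78333 ≈ -0.7833

-0.7833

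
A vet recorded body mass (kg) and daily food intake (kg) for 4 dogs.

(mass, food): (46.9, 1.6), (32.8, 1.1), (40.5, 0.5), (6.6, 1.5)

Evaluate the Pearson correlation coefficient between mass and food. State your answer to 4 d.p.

n = 4, Σx = 126.8, Σy = 4.7, Σx² = 4959.26, Σy² = 6.27, Σxy = 141.27
nΣxy − ΣxΣy = 565.08 − 595.96 = -30.88
nΣx² − (Σx)² = 19837.04 − 16078.24 = 3758.8; nΣy² − (Σy)² = 25.08 − 22.09 = 2.99
r = -30.88 / √(3758.8 × 2.99) = -30.88 / 106.0133 ≈ -0.2913

-0.2913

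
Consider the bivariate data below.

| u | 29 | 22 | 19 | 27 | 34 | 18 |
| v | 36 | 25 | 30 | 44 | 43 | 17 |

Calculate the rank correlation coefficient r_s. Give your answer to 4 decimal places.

0.7714

Rank u: 5, 3, 2, 4, 6, 1
Rank v: 4, 2, 3, 6, 5, 1
d = rank(u) − rank(v): 1, 1, -1, -2, 1, 0; Σd² = 8
ρ = 1 − 6Σd² / [n(n²−1)] = 1 − 6×8 / (6×35) = 1 − 48/210 ≈ 0.7714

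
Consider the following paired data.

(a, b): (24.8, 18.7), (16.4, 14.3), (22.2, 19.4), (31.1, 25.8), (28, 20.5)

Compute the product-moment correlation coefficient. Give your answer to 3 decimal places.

n = 5, Σa = 122.5, Σb = 98.7, Σa² = 3128.05, Σb² = 2016.43, Σab = 2505.34
nΣab − ΣaΣb = 12526.7 − 12090.75 = 435.95
nΣa² − (Σa)² = 15640.25 − 15006.25 = 634; nΣb² − (Σb)² = 10082.15 − 9741.69 = 340.46
r = 435.95 / √(634 × 340.46) = 435.95 / 464.5984 ≈ 0.938

0.938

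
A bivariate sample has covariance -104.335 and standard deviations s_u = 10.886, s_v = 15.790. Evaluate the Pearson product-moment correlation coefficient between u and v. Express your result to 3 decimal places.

r = Cov(u,v) / (s_u · s_v) = -104.335 / (10.886 × 15.790)
  = -104.335 / 171.8899 ≈ -0.607

-0.607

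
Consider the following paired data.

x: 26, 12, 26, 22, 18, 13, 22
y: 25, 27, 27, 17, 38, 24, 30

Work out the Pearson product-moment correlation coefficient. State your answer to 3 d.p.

-0.124

n = 7, Σx = 139, Σy = 188, Σx² = 2957, Σy² = 5292, Σxy = 3706
nΣxy − ΣxΣy = 25942 − 26132 = -190
nΣx² − (Σx)² = 20699 − 19321 = 1378; nΣy² − (Σy)² = 37044 − 35344 = 1700
r = -190 / √(1378 × 1700) = -190 / 1530.5555 ≈ -0.124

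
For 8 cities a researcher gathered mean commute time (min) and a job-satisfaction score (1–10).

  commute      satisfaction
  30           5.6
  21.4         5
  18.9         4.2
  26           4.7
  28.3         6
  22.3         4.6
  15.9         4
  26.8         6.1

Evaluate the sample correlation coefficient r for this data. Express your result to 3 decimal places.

n = 8, Σx = 189.6, Σy = 40.2, Σx² = 4660.4, Σy² = 206.46, Σxy = 976.04
nΣxy − ΣxΣy = 7808.32 − 7621.92 = 186.4
nΣx² − (Σx)² = 37283.2 − 35948.16 = 1335.04; nΣy² − (Σy)² = 1651.68 − 1616.04 = 35.64
r = 186.4 / √(1335.04 × 35.64) = 186.4 / 218.1303 ≈ 0.855

0.855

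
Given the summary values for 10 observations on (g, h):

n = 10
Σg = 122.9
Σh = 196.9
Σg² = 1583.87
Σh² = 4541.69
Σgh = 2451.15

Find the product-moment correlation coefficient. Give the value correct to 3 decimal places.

r = (nΣgh − ΣgΣh) / √[(nΣg² − (Σg)²)(nΣh² − (Σh)²)]
Numerator: 10×2451.15 − 122.9×196.9 = 312.49
Denominator: √[(15838.7 − 15104.41)(45416.9 − 38769.61)] = √[734.29 × 6647.29] = 2209.3073
r = 312.49 / 2209.3073 ≈ 0.141

0.141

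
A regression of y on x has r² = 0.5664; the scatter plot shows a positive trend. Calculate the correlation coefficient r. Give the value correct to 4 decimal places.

|r| = √0.5664 = 0.7526
The association is positive, so r = 0.7526.

0.7526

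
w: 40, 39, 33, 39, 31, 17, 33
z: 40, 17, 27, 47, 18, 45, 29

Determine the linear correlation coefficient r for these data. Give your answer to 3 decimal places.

n = 7, Σw = 232, Σz = 223, Σw² = 8070, Σz² = 8017, Σwz = 7267
nΣwz − ΣwΣz = 50869 − 51736 = -867
nΣw² − (Σw)² = 56490 − 53824 = 2666; nΣz² − (Σz)² = 56119 − 49729 = 6390
r = -867 / √(2666 × 6390) = -867 / 4127.4375 ≈ -0.210

-0.210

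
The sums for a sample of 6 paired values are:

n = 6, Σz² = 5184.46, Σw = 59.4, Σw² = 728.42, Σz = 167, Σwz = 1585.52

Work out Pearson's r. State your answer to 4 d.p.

-0.2470

r = (nΣwz − ΣwΣz) / √[(nΣw² − (Σw)²)(nΣz² − (Σz)²)]
Numerator: 6×1585.52 − 59.4×167 = -406.68
Denominator: √[(4370.52 − 3528.36)(31106.76 − 27889)] = √[842.16 × 3217.76] = 1646.1679
r = -406.68 / 1646.1679 ≈ -0.2470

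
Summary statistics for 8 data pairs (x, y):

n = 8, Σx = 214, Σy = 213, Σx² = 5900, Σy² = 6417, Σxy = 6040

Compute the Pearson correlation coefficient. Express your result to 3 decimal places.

0.946

r = (nΣxy − ΣxΣy) / √[(nΣx² − (Σx)²)(nΣy² − (Σy)²)]
Numerator: 8×6040 − 214×213 = 2738
Denominator: √[(47200 − 45796)(51336 − 45369)] = √[1404 × 5967] = 2894.4201
r = 2738 / 2894.4201 ≈ 0.946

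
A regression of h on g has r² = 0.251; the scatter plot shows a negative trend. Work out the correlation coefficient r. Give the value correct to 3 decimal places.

-0.501

|r| = √0.251 = 0.501
The association is negative, so r = −0.501.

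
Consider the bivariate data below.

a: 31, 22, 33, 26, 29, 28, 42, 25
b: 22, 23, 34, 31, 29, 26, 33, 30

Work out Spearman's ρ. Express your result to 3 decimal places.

Rank a: 6, 1, 7, 3, 5, 4, 8, 2
Rank b: 1, 2, 8, 6, 4, 3, 7, 5
d = rank(a) − rank(b): 5, -1, -1, -3, 1, 1, 1, -3; Σd² = 48
ρ = 1 − 6Σd² / [n(n²−1)] = 1 − 6×48 / (8×63) = 1 − 288/504 ≈ 0.429

0.429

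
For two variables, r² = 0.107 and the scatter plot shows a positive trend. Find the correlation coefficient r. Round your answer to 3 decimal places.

|r| = √0.107 = 0.327
The association is positive, so r = 0.327.

0.327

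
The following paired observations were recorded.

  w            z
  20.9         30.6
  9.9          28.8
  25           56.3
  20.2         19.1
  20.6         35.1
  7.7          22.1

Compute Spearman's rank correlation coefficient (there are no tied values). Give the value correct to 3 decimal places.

Rank w: 5, 2, 6, 3, 4, 1
Rank z: 4, 3, 6, 1, 5, 2
d = rank(w) − rank(z): 1, -1, 0, 2, -1, -1; Σd² = 8
ρ = 1 − 6Σd² / [n(n²−1)] = 1 − 6×8 / (6×35) = 1 − 48/210 ≈ 0.771

0.771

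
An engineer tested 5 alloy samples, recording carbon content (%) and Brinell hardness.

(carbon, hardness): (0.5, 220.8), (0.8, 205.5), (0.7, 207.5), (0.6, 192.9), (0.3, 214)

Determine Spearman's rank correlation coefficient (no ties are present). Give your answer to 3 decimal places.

Rank carbon: 2, 5, 4, 3, 1
Rank hardness: 5, 2, 3, 1, 4
d = rank(carbon) − rank(hardness): -3, 3, 1, 2, -3; Σd² = 32
ρ = 1 − 6Σd² / [n(n²−1)] = 1 − 6×32 / (5×24) = 1 − 192/120 ≈ -0.600

-0.600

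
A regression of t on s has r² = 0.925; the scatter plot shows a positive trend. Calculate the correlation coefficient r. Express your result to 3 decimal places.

0.962

|r| = √0.925 = 0.962
The association is positive, so r = 0.962.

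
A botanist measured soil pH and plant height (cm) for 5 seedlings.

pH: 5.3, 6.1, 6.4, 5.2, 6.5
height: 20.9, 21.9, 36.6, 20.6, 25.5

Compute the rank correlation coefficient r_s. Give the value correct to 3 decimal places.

0.900

Rank pH: 2, 3, 4, 1, 5
Rank height: 2, 3, 5, 1, 4
d = rank(pH) − rank(height): 0, 0, -1, 0, 1; Σd² = 2
ρ = 1 − 6Σd² / [n(n²−1)] = 1 − 6×2 / (5×24) = 1 − 12/120 ≈ 0.900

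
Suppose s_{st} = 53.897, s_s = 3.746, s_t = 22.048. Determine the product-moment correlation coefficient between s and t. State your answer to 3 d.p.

r = Cov(s,t) / (s_s · s_t) = 53.897 / (3.746 × 22.048)
  = 53.897 / 82.5918 ≈ 0.653

0.653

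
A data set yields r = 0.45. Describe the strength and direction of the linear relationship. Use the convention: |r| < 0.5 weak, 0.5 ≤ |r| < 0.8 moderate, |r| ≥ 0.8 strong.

weak positive

r = 0.45 > 0 so the relationship is positive.
|r| = 0.45, which falls in the weak range.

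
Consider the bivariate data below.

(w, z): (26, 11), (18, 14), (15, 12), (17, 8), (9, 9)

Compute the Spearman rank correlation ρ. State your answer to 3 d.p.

Rank w: 5, 4, 2, 3, 1
Rank z: 3, 5, 4, 1, 2
d = rank(w) − rank(z): 2, -1, -2, 2, -1; Σd² = 14
ρ = 1 − 6Σd² / [n(n²−1)] = 1 − 6×14 / (5×24) = 1 − 84/120 ≈ 0.300

0.300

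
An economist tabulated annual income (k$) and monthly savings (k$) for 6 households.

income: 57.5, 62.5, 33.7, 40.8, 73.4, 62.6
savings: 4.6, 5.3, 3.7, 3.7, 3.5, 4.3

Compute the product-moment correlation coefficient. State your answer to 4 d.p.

n = 6, Σx = 330.5, Σy = 25.1, Σx² = 19319.15, Σy² = 107.37, Σxy = 1397.48
nΣxy − ΣxΣy = 8384.88 − 8295.55 = 89.33
nΣx² − (Σx)² = 115914.9 − 109230.25 = 6684.65; nΣy² − (Σy)² = 644.22 − 630.01 = 14.21
r = 89.33 / √(6684.65 × 14.21) = 89.33 / 308.2027 ≈ 0.2898

0.2898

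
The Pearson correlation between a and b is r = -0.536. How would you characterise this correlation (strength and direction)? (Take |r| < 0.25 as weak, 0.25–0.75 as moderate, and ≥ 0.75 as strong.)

r = -0.536 < 0 so the relationship is negative.
|r| = 0.536, which falls in the moderate range.

moderate negative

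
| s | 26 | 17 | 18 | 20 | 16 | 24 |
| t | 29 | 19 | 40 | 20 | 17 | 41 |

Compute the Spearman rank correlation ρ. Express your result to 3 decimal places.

0.714

Rank s: 6, 2, 3, 4, 1, 5
Rank t: 4, 2, 5, 3, 1, 6
d = rank(s) − rank(t): 2, 0, -2, 1, 0, -1; Σd² = 10
ρ = 1 − 6Σd² / [n(n²−1)] = 1 − 6×10 / (6×35) = 1 − 60/210 ≈ 0.714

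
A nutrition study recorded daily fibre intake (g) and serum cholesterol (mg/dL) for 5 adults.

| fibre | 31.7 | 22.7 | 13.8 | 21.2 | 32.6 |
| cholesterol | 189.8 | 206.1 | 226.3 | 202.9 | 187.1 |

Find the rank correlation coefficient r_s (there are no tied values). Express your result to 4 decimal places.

-0.9000

Rank fibre: 4, 3, 1, 2, 5
Rank cholesterol: 2, 4, 5, 3, 1
d = rank(fibre) − rank(cholesterol): 2, -1, -4, -1, 4; Σd² = 38
ρ = 1 − 6Σd² / [n(n²−1)] = 1 − 6×38 / (5×24) = 1 − 228/120 ≈ -0.9000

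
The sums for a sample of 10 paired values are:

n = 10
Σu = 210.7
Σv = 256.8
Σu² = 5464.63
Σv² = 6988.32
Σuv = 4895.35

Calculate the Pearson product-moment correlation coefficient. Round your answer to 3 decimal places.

r = (nΣuv − ΣuΣv) / √[(nΣu² − (Σu)²)(nΣv² − (Σv)²)]
Numerator: 10×4895.35 − 210.7×256.8 = -5154.26
Denominator: √[(54646.3 − 44394.49)(69883.2 − 65946.24)] = √[10251.81 × 3936.96] = 6353.0281
r = -5154.26 / 6353.0281 ≈ -0.811

-0.811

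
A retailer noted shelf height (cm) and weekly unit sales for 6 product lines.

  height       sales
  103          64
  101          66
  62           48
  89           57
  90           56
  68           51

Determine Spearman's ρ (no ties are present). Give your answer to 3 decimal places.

0.886

Rank height: 6, 5, 1, 3, 4, 2
Rank sales: 5, 6, 1, 4, 3, 2
d = rank(height) − rank(sales): 1, -1, 0, -1, 1, 0; Σd² = 4
ρ = 1 − 6Σd² / [n(n²−1)] = 1 − 6×4 / (6×35) = 1 − 24/210 ≈ 0.886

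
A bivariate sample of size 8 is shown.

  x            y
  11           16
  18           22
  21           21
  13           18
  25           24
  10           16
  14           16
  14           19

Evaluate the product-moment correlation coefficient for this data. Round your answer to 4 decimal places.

n = 8, Σx = 126, Σy = 152, Σx² = 2172, Σy² = 2954, Σxy = 2497
nΣxy − ΣxΣy = 19976 − 19152 = 824
nΣx² − (Σx)² = 17376 − 15876 = 1500; nΣy² − (Σy)² = 23632 − 23104 = 528
r = 824 / √(1500 × 528) = 824 / 889.9438 ≈ 0.9259

0.9259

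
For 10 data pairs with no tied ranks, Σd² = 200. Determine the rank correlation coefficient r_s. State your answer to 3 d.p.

-0.212

ρ = 1 − 6Σd² / [n(n²−1)] = 1 − 6×200 / (10×99)
  = 1 − 1200/990 = 1 − 1.2121 ≈ -0.212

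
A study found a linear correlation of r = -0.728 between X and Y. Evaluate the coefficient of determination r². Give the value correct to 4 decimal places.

r² = (-0.728)² = 0.5300

0.5300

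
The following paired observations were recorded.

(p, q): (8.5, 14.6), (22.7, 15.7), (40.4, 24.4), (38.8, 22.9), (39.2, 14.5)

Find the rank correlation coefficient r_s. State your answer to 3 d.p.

0.400

Rank p: 1, 2, 5, 3, 4
Rank q: 2, 3, 5, 4, 1
d = rank(p) − rank(q): -1, -1, 0, -1, 3; Σd² = 12
ρ = 1 − 6Σd² / [n(n²−1)] = 1 − 6×12 / (5×24) = 1 − 72/120 ≈ 0.400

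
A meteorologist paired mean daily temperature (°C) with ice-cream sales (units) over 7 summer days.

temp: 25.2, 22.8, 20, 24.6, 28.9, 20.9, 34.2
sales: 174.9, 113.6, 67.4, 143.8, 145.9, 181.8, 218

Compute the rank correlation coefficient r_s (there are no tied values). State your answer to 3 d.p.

0.607

Rank temp: 5, 3, 1, 4, 6, 2, 7
Rank sales: 5, 2, 1, 3, 4, 6, 7
d = rank(temp) − rank(sales): 0, 1, 0, 1, 2, -4, 0; Σd² = 22
ρ = 1 − 6Σd² / [n(n²−1)] = 1 − 6×22 / (7×48) = 1 − 132/336 ≈ 0.607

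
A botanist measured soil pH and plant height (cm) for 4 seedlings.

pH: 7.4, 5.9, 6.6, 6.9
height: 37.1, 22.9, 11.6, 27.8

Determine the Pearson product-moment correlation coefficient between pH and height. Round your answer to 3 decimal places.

n = 4, Σx = 26.8, Σy = 99.4, Σx² = 180.74, Σy² = 2808.22, Σxy = 678.03
nΣxy − ΣxΣy = 2712.12 − 2663.92 = 48.2
nΣx² − (Σx)² = 722.96 − 718.24 = 4.72; nΣy² − (Σy)² = 11232.88 − 9880.36 = 1352.52
r = 48.2 / √(4.72 × 1352.52) = 48.2 / 79.8993 ≈ 0.603

0.603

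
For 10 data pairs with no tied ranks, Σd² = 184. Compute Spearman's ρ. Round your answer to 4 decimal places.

ρ = 1 − 6Σd² / [n(n²−1)] = 1 − 6×184 / (10×99)
  = 1 − 1104/990 = 1 − 1.11515 ≈ -0.1152

-0.1152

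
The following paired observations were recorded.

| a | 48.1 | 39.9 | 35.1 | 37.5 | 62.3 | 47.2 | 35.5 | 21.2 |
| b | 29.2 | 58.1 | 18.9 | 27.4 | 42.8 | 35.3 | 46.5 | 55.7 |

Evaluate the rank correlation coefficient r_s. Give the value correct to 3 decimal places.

Rank a: 7, 5, 2, 4, 8, 6, 3, 1
Rank b: 3, 8, 1, 2, 5, 4, 6, 7
d = rank(a) − rank(b): 4, -3, 1, 2, 3, 2, -3, -6; Σd² = 88
ρ = 1 − 6Σd² / [n(n²−1)] = 1 − 6×88 / (8×63) = 1 − 528/504 ≈ -0.048

-0.048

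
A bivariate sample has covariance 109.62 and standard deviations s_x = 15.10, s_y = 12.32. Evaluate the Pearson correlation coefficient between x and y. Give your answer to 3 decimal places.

r = Cov(x,y) / (s_x · s_y) = 109.62 / (15.10 × 12.32)
  = 109.62 / 186.0320 ≈ 0.589

0.589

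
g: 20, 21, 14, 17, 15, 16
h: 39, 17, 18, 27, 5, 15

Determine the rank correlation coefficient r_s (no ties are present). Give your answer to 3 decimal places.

Rank g: 5, 6, 1, 4, 2, 3
Rank h: 6, 3, 4, 5, 1, 2
d = rank(g) − rank(h): -1, 3, -3, -1, 1, 1; Σd² = 22
ρ = 1 − 6Σd² / [n(n²−1)] = 1 − 6×22 / (6×35) = 1 − 132/210 ≈ 0.371

0.371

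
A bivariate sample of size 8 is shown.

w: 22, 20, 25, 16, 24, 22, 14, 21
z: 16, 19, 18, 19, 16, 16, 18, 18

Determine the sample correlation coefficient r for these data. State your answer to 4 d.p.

n = 8, Σw = 164, Σz = 140, Σw² = 3462, Σz² = 2462, Σwz = 2852
nΣwz − ΣwΣz = 22816 − 22960 = -144
nΣw² − (Σw)² = 27696 − 26896 = 800; nΣz² − (Σz)² = 19696 − 19600 = 96
r = -144 / √(800 × 96) = -144 / 277.1281 ≈ -0.5196

-0.5196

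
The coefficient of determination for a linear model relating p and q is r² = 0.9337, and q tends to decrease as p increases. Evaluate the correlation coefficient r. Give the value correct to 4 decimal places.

|r| = √0.9337 = 0.9663
The association is negative, so r = −0.9663.

-0.9663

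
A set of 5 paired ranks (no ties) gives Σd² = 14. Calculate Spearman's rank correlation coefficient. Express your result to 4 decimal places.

0.3000

ρ = 1 − 6Σd² / [n(n²−1)] = 1 − 6×14 / (5×24)
  = 1 − 84/120 = 1 − 0.70000 ≈ 0.3000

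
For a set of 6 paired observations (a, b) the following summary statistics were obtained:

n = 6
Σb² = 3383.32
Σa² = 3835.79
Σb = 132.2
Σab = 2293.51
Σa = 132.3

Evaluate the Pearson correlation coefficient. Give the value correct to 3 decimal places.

-0.945

r = (nΣab − ΣaΣb) / √[(nΣa² − (Σa)²)(nΣb² − (Σb)²)]
Numerator: 6×2293.51 − 132.3×132.2 = -3729
Denominator: √[(23014.74 − 17503.29)(20299.92 − 17476.84)] = √[5511.45 × 2823.08] = 3944.5233
r = -3729 / 3944.5233 ≈ -0.945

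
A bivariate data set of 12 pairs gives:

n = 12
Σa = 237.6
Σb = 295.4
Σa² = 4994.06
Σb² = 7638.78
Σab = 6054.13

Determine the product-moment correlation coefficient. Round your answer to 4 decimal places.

r = (nΣab − ΣaΣb) / √[(nΣa² − (Σa)²)(nΣb² − (Σb)²)]
Numerator: 12×6054.13 − 237.6×295.4 = 2462.52
Denominator: √[(59928.72 − 56453.76)(91665.36 − 87261.16)] = √[3474.96 × 4404.2] = 3912.0863
r = 2462.52 / 3912.0863 ≈ 0.6295

0.6295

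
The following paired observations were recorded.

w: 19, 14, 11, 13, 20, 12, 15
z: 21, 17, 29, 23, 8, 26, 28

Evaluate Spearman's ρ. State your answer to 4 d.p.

Rank w: 6, 4, 1, 3, 7, 2, 5
Rank z: 3, 2, 7, 4, 1, 5, 6
d = rank(w) − rank(z): 3, 2, -6, -1, 6, -3, -1; Σd² = 96
ρ = 1 − 6Σd² / [n(n²−1)] = 1 − 6×96 / (7×48) = 1 − 576/336 ≈ -0.7143

-0.7143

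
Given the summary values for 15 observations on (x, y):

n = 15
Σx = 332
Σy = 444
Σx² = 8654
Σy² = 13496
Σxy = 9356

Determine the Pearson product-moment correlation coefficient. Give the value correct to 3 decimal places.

-0.693

r = (nΣxy − ΣxΣy) / √[(nΣx² − (Σx)²)(nΣy² − (Σy)²)]
Numerator: 15×9356 − 332×444 = -7068
Denominator: √[(129810 − 110224)(202440 − 197136)] = √[19586 × 5304] = 10192.3571
r = -7068 / 10192.3571 ≈ -0.693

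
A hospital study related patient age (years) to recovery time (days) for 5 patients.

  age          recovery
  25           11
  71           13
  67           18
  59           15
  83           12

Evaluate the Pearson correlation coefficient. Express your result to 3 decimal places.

n = 5, Σx = 305, Σy = 69, Σx² = 20525, Σy² = 983, Σxy = 4285
nΣxy − ΣxΣy = 21425 − 21045 = 380
nΣx² − (Σx)² = 102625 − 93025 = 9600; nΣy² − (Σy)² = 4915 − 4761 = 154
r = 380 / √(9600 × 154) = 380 / 1215.8947 ≈ 0.313

0.313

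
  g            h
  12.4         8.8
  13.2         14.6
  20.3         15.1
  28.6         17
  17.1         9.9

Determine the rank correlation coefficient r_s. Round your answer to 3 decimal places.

Rank g: 1, 2, 4, 5, 3
Rank h: 1, 3, 4, 5, 2
d = rank(g) − rank(h): 0, -1, 0, 0, 1; Σd² = 2
ρ = 1 − 6Σd² / [n(n²−1)] = 1 − 6×2 / (5×24) = 1 − 12/120 ≈ 0.900

0.900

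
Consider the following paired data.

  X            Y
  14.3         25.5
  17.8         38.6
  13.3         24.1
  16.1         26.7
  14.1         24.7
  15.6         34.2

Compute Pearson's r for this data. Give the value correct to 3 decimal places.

n = 6, ΣX = 91.2, ΣY = 173.8, ΣX² = 1399.6, ΣY² = 5213.64, ΣXY = 2683.92
nΣXY − ΣXΣY = 16103.52 − 15850.56 = 252.96
nΣX² − (ΣX)² = 8397.6 − 8317.44 = 80.16; nΣY² − (ΣY)² = 31281.84 − 30206.44 = 1075.4
r = 252.96 / √(80.16 × 1075.4) = 252.96 / 293.6053 ≈ 0.862

0.862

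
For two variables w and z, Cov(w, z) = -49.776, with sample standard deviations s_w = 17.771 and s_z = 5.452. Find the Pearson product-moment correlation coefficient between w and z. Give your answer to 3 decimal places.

r = Cov(w,z) / (s_w · s_z) = -49.776 / (17.771 × 5.452)
  = -49.776 / 96.8875 ≈ -0.514

-0.514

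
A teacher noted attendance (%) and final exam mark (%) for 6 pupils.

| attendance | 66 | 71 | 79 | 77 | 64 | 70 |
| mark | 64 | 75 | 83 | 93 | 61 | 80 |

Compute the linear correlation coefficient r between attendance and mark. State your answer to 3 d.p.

n = 6, Σx = 427, Σy = 456, Σx² = 30563, Σy² = 35380, Σxy = 32771
nΣxy − ΣxΣy = 196626 − 194712 = 1914
nΣx² − (Σx)² = 183378 − 182329 = 1049; nΣy² − (Σy)² = 212280 − 207936 = 4344
r = 1914 / √(1049 × 4344) = 1914 / 2134.6794 ≈ 0.897

0.897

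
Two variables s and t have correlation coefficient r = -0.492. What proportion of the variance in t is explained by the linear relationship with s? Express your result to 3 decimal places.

0.242

r² = (-0.492)² = 0.242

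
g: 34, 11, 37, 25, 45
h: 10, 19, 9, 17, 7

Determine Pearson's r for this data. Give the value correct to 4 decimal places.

-0.9591

n = 5, Σg = 152, Σh = 62, Σg² = 5296, Σh² = 880, Σgh = 1622
nΣgh − ΣgΣh = 8110 − 9424 = -1314
nΣg² − (Σg)² = 26480 − 23104 = 3376; nΣh² − (Σh)² = 4400 − 3844 = 556
r = -1314 / √(3376 × 556) = -1314 / 1370.0569 ≈ -0.9591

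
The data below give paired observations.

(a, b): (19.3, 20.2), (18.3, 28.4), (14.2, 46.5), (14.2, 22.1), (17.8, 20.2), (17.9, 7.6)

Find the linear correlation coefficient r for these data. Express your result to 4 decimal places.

n = 6, Σa = 101.7, Σb = 145, Σa² = 1747.91, Σb² = 4331.06, Σab = 2379.3
nΣab − ΣaΣb = 14275.8 − 14746.5 = -470.7
nΣa² − (Σa)² = 10487.46 − 10342.89 = 144.57; nΣb² − (Σb)² = 25986.36 − 21025 = 4961.36
r = -470.7 / √(144.57 × 4961.36) = -470.7 / 846.9143 ≈ -0.5558

-0.5558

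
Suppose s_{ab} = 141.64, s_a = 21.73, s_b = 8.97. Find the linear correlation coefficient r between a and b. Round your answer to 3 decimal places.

0.727

r = Cov(a,b) / (s_a · s_b) = 141.64 / (21.73 × 8.97)
  = 141.64 / 194.9181 ≈ 0.727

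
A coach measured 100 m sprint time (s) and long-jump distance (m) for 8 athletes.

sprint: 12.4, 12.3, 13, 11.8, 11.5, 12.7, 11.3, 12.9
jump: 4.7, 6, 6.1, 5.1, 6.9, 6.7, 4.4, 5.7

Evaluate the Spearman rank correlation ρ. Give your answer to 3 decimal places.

Rank sprint: 5, 4, 8, 3, 2, 6, 1, 7
Rank jump: 2, 5, 6, 3, 8, 7, 1, 4
d = rank(sprint) − rank(jump): 3, -1, 2, 0, -6, -1, 0, 3; Σd² = 60
ρ = 1 − 6Σd² / [n(n²−1)] = 1 − 6×60 / (8×63) = 1 − 360/504 ≈ 0.286

0.286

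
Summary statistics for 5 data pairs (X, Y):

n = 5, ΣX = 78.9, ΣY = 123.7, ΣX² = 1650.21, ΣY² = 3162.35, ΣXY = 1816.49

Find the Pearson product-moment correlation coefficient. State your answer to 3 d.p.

-0.666

r = (nΣXY − ΣXΣY) / √[(nΣX² − (ΣX)²)(nΣY² − (ΣY)²)]
Numerator: 5×1816.49 − 78.9×123.7 = -677.48
Denominator: √[(8251.05 − 6225.21)(15811.75 − 15301.69)] = √[2025.84 × 510.06] = 1016.5136
r = -677.48 / 1016.5136 ≈ -0.666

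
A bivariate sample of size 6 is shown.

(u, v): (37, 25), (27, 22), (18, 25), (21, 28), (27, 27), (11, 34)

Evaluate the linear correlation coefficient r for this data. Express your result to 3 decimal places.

n = 6, Σu = 141, Σv = 161, Σu² = 3713, Σv² = 4403, Σuv = 3660
nΣuv − ΣuΣv = 21960 − 22701 = -741
nΣu² − (Σu)² = 22278 − 19881 = 2397; nΣv² − (Σv)² = 26418 − 25921 = 497
r = -741 / √(2397 × 497) = -741 / 1091.4710 ≈ -0.679

-0.679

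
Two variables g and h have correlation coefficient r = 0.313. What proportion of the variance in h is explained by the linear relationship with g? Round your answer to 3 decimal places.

0.098

r² = (0.313)² = 0.098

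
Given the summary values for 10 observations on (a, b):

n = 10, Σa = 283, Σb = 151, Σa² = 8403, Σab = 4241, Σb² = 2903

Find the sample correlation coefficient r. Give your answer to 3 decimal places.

-0.065

r = (nΣab − ΣaΣb) / √[(nΣa² − (Σa)²)(nΣb² − (Σb)²)]
Numerator: 10×4241 − 283×151 = -323
Denominator: √[(84030 − 80089)(29030 − 22801)] = √[3941 × 6229] = 4954.6432
r = -323 / 4954.6432 ≈ -0.065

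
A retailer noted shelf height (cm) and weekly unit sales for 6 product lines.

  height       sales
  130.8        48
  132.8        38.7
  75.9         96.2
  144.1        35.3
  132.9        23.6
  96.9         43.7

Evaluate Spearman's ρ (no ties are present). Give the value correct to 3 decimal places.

Rank height: 3, 4, 1, 6, 5, 2
Rank sales: 5, 3, 6, 2, 1, 4
d = rank(height) − rank(sales): -2, 1, -5, 4, 4, -2; Σd² = 66
ρ = 1 − 6Σd² / [n(n²−1)] = 1 − 6×66 / (6×35) = 1 − 396/210 ≈ -0.886

-0.886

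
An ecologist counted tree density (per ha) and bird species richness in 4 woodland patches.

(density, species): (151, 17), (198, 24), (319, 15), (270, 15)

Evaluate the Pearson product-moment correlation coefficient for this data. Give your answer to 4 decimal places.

-0.5181

n = 4, Σx = 938, Σy = 71, Σx² = 236666, Σy² = 1315, Σxy = 16154
nΣxy − ΣxΣy = 64616 − 66598 = -1982
nΣx² − (Σx)² = 946664 − 879844 = 66820; nΣy² − (Σy)² = 5260 − 5041 = 219
r = -1982 / √(66820 × 219) = -1982 / 3825.3863 ≈ -0.5181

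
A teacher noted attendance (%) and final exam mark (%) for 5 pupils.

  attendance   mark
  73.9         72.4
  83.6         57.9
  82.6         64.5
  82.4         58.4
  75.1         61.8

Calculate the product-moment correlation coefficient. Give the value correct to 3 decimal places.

n = 5, Σx = 397.6, Σy = 315, Σx² = 31702.7, Σy² = 19984.22, Σxy = 24971.84
nΣxy − ΣxΣy = 124859.2 − 125244 = -384.8
nΣx² − (Σx)² = 158513.5 − 158085.76 = 427.74; nΣy² − (Σy)² = 99921.1 − 99225 = 696.1
r = -384.8 / √(427.74 × 696.1) = -384.8 / 545.6646 ≈ -0.705

-0.705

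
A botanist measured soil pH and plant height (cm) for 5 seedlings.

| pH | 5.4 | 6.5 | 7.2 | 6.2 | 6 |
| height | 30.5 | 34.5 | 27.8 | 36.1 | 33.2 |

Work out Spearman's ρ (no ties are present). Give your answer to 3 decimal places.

-0.100

Rank pH: 1, 4, 5, 3, 2
Rank height: 2, 4, 1, 5, 3
d = rank(pH) − rank(height): -1, 0, 4, -2, -1; Σd² = 22
ρ = 1 − 6Σd² / [n(n²−1)] = 1 − 6×22 / (5×24) = 1 − 132/120 ≈ -0.100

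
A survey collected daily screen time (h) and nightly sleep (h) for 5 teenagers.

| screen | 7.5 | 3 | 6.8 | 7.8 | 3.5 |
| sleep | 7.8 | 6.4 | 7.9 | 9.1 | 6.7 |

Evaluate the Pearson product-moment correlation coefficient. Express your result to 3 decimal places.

n = 5, Σx = 28.6, Σy = 37.9, Σx² = 184.58, Σy² = 291.91, Σxy = 225.85
nΣxy − ΣxΣy = 1129.25 − 1083.94 = 45.31
nΣx² − (Σx)² = 922.9 − 817.96 = 104.94; nΣy² − (Σy)² = 1459.55 − 1436.41 = 23.14
r = 45.31 / √(104.94 × 23.14) = 45.31 / 49.2779 ≈ 0.919

0.919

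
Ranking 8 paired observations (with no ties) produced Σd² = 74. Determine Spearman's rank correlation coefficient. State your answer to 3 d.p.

0.119

ρ = 1 − 6Σd² / [n(n²−1)] = 1 − 6×74 / (8×63)
  = 1 − 444/504 = 1 − 0.8810 ≈ 0.119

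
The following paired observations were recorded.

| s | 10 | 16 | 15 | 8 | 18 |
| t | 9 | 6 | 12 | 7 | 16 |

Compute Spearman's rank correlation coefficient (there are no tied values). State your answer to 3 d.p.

Rank s: 2, 4, 3, 1, 5
Rank t: 3, 1, 4, 2, 5
d = rank(s) − rank(t): -1, 3, -1, -1, 0; Σd² = 12
ρ = 1 − 6Σd² / [n(n²−1)] = 1 − 6×12 / (5×24) = 1 − 72/120 ≈ 0.400

0.400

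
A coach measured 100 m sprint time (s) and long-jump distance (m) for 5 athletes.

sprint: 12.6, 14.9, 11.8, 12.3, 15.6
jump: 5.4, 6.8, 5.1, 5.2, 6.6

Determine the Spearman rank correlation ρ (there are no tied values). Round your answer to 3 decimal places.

0.900

Rank sprint: 3, 4, 1, 2, 5
Rank jump: 3, 5, 1, 2, 4
d = rank(sprint) − rank(jump): 0, -1, 0, 0, 1; Σd² = 2
ρ = 1 − 6Σd² / [n(n²−1)] = 1 − 6×2 / (5×24) = 1 − 12/120 ≈ 0.900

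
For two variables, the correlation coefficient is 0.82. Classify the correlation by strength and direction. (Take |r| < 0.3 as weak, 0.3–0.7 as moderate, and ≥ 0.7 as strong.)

r = 0.82 > 0 so the relationship is positive.
|r| = 0.82, which falls in the strong range.

strong positive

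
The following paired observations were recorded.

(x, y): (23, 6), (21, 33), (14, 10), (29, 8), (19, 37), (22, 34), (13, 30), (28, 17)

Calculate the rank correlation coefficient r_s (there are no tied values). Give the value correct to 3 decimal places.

-0.429

Rank x: 6, 4, 2, 8, 3, 5, 1, 7
Rank y: 1, 6, 3, 2, 8, 7, 5, 4
d = rank(x) − rank(y): 5, -2, -1, 6, -5, -2, -4, 3; Σd² = 120
ρ = 1 − 6Σd² / [n(n²−1)] = 1 − 6×120 / (8×63) = 1 − 720/504 ≈ -0.429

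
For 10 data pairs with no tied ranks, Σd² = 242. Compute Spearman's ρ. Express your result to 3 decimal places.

-0.467

ρ = 1 − 6Σd² / [n(n²−1)] = 1 − 6×242 / (10×99)
  = 1 − 1452/990 = 1 − 1.4667 ≈ -0.467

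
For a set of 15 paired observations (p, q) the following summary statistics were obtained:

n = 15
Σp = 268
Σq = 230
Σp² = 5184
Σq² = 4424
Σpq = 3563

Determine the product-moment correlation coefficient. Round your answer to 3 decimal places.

r = (nΣpq − ΣpΣq) / √[(nΣp² − (Σp)²)(nΣq² − (Σq)²)]
Numerator: 15×3563 − 268×230 = -8195
Denominator: √[(77760 − 71824)(66360 − 52900)] = √[5936 × 13460] = 8938.5994
r = -8195 / 8938.5994 ≈ -0.917

-0.917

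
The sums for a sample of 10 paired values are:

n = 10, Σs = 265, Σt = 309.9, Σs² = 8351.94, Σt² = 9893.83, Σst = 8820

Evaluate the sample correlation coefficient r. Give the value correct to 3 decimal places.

0.979

r = (nΣst − ΣsΣt) / √[(nΣs² − (Σs)²)(nΣt² − (Σt)²)]
Numerator: 10×8820 − 265×309.9 = 6076.5
Denominator: √[(83519.4 − 70225)(98938.3 − 96038.01)] = √[13294.4 × 2900.29] = 6209.4779
r = 6076.5 / 6209.4779 ≈ 0.979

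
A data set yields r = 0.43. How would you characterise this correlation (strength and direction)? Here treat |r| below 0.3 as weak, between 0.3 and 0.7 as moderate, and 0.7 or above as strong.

moderate positive

r = 0.43 > 0 so the relationship is positive.
|r| = 0.43, which falls in the moderate range.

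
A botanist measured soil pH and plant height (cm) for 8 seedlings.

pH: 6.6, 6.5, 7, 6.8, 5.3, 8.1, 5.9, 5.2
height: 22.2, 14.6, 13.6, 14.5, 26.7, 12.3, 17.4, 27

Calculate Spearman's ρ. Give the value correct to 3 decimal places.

Rank pH: 5, 4, 7, 6, 2, 8, 3, 1
Rank height: 6, 4, 2, 3, 7, 1, 5, 8
d = rank(pH) − rank(height): -1, 0, 5, 3, -5, 7, -2, -7; Σd² = 162
ρ = 1 − 6Σd² / [n(n²−1)] = 1 − 6×162 / (8×63) = 1 − 972/504 ≈ -0.929

-0.929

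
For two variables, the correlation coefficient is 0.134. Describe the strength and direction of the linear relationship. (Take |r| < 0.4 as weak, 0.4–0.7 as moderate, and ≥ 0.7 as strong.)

weak positive

r = 0.134 > 0 so the relationship is positive.
|r| = 0.134, which falls in the weak range.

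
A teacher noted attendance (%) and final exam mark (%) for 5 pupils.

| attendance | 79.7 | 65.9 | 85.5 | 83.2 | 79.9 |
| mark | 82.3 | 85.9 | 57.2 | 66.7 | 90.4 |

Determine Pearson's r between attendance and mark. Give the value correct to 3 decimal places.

n = 5, Σx = 394.2, Σy = 382.5, Σx² = 31311.4, Σy² = 30044.99, Σxy = 29883.12
nΣxy − ΣxΣy = 149415.6 − 150781.5 = -1365.9
nΣx² − (Σx)² = 156557 − 155393.64 = 1163.36; nΣy² − (Σy)² = 150224.95 − 146306.25 = 3918.7
r = -1365.9 / √(1163.36 × 3918.7) = -1365.9 / 2135.1484 ≈ -0.640

-0.640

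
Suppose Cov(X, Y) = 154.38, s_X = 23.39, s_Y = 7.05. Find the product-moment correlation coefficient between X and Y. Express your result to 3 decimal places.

0.936

r = Cov(X,Y) / (s_X · s_Y) = 154.38 / (23.39 × 7.05)
  = 154.38 / 164.8995 ≈ 0.936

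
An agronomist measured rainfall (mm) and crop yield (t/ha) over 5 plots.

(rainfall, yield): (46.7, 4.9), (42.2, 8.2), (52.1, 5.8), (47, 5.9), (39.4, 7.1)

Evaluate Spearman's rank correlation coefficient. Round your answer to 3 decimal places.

Rank rainfall: 3, 2, 5, 4, 1
Rank yield: 1, 5, 2, 3, 4
d = rank(rainfall) − rank(yield): 2, -3, 3, 1, -3; Σd² = 32
ρ = 1 − 6Σd² / [n(n²−1)] = 1 − 6×32 / (5×24) = 1 − 192/120 ≈ -0.600

-0.600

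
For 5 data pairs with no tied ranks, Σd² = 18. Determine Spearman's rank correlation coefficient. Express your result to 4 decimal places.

0.1000

ρ = 1 − 6Σd² / [n(n²−1)] = 1 − 6×18 / (5×24)
  = 1 − 108/120 = 1 − 0.90000 ≈ 0.1000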